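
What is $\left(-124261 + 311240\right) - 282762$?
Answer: $-95783$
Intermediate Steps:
$\left(-124261 + 311240\right) - 282762 = 186979 - 282762 = -95783$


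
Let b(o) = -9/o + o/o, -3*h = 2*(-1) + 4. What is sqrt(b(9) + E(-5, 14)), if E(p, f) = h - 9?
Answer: I*sqrt(87)/3 ≈ 3.1091*I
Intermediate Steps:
h = -2/3 (h = -(2*(-1) + 4)/3 = -(-2 + 4)/3 = -1/3*2 = -2/3 ≈ -0.66667)
E(p, f) = -29/3 (E(p, f) = -2/3 - 9 = -29/3)
b(o) = 1 - 9/o (b(o) = -9/o + 1 = 1 - 9/o)
sqrt(b(9) + E(-5, 14)) = sqrt((-9 + 9)/9 - 29/3) = sqrt((1/9)*0 - 29/3) = sqrt(0 - 29/3) = sqrt(-29/3) = I*sqrt(87)/3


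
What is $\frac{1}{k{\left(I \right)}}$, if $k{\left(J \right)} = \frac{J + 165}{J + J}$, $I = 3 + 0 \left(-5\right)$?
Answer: $\frac{1}{28} \approx 0.035714$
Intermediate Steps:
$I = 3$ ($I = 3 + 0 = 3$)
$k{\left(J \right)} = \frac{165 + J}{2 J}$
$\frac{1}{k{\left(I \right)}} = \frac{1}{\frac{1}{2} \cdot \frac{1}{3} \left(165 + 3\right)} = \frac{1}{\frac{1}{2} \cdot \frac{1}{3} \cdot 168} = \frac{1}{28}$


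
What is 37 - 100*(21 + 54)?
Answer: -7463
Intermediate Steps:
37 - 100*(21 + 54) = 37 - 100*75 = 37 - 7500 = -7463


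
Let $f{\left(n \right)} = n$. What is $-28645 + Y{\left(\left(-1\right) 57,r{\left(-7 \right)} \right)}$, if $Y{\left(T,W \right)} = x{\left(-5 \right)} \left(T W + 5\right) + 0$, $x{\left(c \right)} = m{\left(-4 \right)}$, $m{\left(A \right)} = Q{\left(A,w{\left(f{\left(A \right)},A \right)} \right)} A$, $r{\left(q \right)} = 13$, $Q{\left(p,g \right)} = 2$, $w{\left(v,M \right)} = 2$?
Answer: $-22757$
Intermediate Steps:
$m{\left(A \right)} = 2 A$
$x{\left(c \right)} = -8$ ($x{\left(c \right)} = 2 \left(-4\right) = -8$)
$Y{\left(T,W \right)} = -40 - 8 T W$ ($Y{\left(T,W \right)} = - 8 \left(T W + 5\right) + 0 = - 8 \left(5 + T W\right) + 0 = \left(-40 - 8 T W\right) + 0 = -40 - 8 T W$)
$-28645 + Y{\left(\left(-1\right) 57,r{\left(-7 \right)} \right)} = -28645 - \left(40 + 8 \left(\left(-1\right) 57\right) 13\right) = -28645 - \left(40 - 5928\right) = -28645 + \left(-40 + 5928\right) = -28645 + 5888 = -22757$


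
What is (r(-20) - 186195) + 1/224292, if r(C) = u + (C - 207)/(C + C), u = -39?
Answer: -417695234699/2242920 ≈ -1.8623e+5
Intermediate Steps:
r(C) = -39 + (-207 + C)/(2*C) (r(C) = -39 + (C - 207)/(C + C) = -39 + (-207 + C)/((2*C)) = -39 + (-207 + C)*(1/(2*C)) = -39 + (-207 + C)/(2*C))
(r(-20) - 186195) + 1/224292 = ((½)*(-207 - 77*(-20))/(-20) - 186195) + 1/224292 = ((½)*(-1/20)*(-207 + 1540) - 186195) + 1/224292 = ((½)*(-1/20)*1333 - 186195) + 1/224292 = (-1333/40 - 186195) + 1/224292 = -7449133/40 + 1/224292 = -417695234699/2242920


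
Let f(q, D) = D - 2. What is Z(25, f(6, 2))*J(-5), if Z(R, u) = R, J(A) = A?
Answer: -125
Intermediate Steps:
f(q, D) = -2 + D
Z(25, f(6, 2))*J(-5) = 25*(-5) = -125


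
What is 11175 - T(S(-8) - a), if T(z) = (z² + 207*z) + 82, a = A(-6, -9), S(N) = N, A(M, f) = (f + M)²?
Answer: 5035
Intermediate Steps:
A(M, f) = (M + f)²
a = 225 (a = (-6 - 9)² = (-15)² = 225)
T(z) = 82 + z² + 207*z
11175 - T(S(-8) - a) = 11175 - (82 + (-8 - 1*225)² + 207*(-8 - 1*225)) = 11175 - (82 + (-8 - 225)² + 207*(-8 - 225)) = 11175 - (82 + (-233)² + 207*(-233)) = 11175 - (82 + 54289 - 48231) = 11175 - 1*6140 = 11175 - 6140 = 5035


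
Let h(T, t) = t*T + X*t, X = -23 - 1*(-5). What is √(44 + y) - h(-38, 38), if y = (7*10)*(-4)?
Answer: 2128 + 2*I*√59 ≈ 2128.0 + 15.362*I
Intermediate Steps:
y = -280 (y = 70*(-4) = -280)
X = -18 (X = -23 + 5 = -18)
h(T, t) = -18*t + T*t (h(T, t) = t*T - 18*t = T*t - 18*t = -18*t + T*t)
√(44 + y) - h(-38, 38) = √(44 - 280) - 38*(-18 - 38) = √(-236) - 38*(-56) = 2*I*√59 - 1*(-2128) = 2*I*√59 + 2128 = 2128 + 2*I*√59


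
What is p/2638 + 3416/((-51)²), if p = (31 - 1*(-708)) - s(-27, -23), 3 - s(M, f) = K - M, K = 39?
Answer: 5548705/3430719 ≈ 1.6174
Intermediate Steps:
s(M, f) = -36 + M (s(M, f) = 3 - (39 - M) = 3 + (-39 + M) = -36 + M)
p = 802 (p = (31 - 1*(-708)) - (-36 - 27) = (31 + 708) - 1*(-63) = 739 + 63 = 802)
p/2638 + 3416/((-51)²) = 802/2638 + 3416/((-51)²) = 802*(1/2638) + 3416/2601 = 401/1319 + 3416*(1/2601) = 401/1319 + 3416/2601 = 5548705/3430719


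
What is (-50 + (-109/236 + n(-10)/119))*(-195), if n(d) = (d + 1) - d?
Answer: 276302325/28084 ≈ 9838.4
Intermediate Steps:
n(d) = 1 (n(d) = (1 + d) - d = 1)
(-50 + (-109/236 + n(-10)/119))*(-195) = (-50 + (-109/236 + 1/119))*(-195) = (-50 - 12735/28084)*(-195) = -1416935/28084*(-195) = 276302325/28084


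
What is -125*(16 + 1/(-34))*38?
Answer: -1289625/17 ≈ -75860.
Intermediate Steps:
-125*(16 + 1/(-34))*38 = -125*(16 - 1/34)*38 = -67875*38/34 = -125*10317/17 = -1289625/17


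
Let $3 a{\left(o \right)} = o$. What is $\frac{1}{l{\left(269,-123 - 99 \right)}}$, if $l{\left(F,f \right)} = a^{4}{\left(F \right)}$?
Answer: $\frac{81}{5236114321} \approx 1.5469 \cdot 10^{-8}$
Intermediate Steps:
$a{\left(o \right)} = \frac{o}{3}$
$l{\left(F,f \right)} = \frac{F^{4}}{81}$ ($l{\left(F,f \right)} = \left(\frac{F}{3}\right)^{4} = \frac{F^{4}}{81}$)
$\frac{1}{l{\left(269,-123 - 99 \right)}} = \frac{1}{\frac{1}{81} \cdot 269^{4}} = \frac{1}{\frac{1}{81} \cdot 5236114321} = \frac{1}{\frac{5236114321}{81}} = \frac{81}{5236114321}$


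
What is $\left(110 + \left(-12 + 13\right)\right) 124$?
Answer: $13764$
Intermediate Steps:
$\left(110 + \left(-12 + 13\right)\right) 124 = \left(110 + 1\right) 124 = 111 \cdot 124 = 13764$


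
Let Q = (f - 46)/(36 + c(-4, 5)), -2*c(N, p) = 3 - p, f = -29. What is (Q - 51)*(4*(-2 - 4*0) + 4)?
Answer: 7848/37 ≈ 212.11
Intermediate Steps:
c(N, p) = -3/2 + p/2 (c(N, p) = -(3 - p)/2 = -3/2 + p/2)
Q = -75/37 (Q = (-29 - 46)/(36 + (-3/2 + (½)*5)) = -75/(36 + (-3/2 + 5/2)) = -75/(36 + 1) = -75/37 ≈ -2.0270)
(Q - 51)*(4*(-2 - 4*0) + 4) = (-75/37 - 51)*(4*(-2 - 4*0) + 4) = -1962*(4*(-2 + 0) + 4)/37 = -1962*(4*(-2) + 4)/37 = -1962*(-8 + 4)/37 = -1962/37*(-4) = 7848/37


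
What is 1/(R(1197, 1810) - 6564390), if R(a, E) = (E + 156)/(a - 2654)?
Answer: -1457/9564318196 ≈ -1.5234e-7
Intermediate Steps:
R(a, E) = (156 + E)/(-2654 + a)
1/(R(1197, 1810) - 6564390) = 1/((156 + 1810)/(-2654 + 1197) - 6564390) = 1/(1966/(-1457) - 6564390) = 1/(-1/1457*1966 - 6564390) = 1/(-1966/1457 - 6564390) = 1/(-9564318196/1457) = -1457/9564318196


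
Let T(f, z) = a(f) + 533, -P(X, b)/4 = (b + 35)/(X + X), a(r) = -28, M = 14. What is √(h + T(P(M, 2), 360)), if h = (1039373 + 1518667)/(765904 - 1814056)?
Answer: 2*√239636808110/43673 ≈ 22.418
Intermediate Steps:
P(X, b) = -2*(35 + b)/X (P(X, b) = -4*(b + 35)/(X + X) = -4*(35 + b)/(2*X) = -4*(35 + b)*1/(2*X) = -2*(35 + b)/X)
h = -106585/43673 (h = 2558040/(-1048152) = 2558040*(-1/1048152) = -106585/43673 ≈ -2.4405)
T(f, z) = 505 (T(f, z) = -28 + 533 = 505)
√(h + T(P(M, 2), 360)) = √(-106585/43673 + 505) = √(21948280/43673) = 2*√239636808110/43673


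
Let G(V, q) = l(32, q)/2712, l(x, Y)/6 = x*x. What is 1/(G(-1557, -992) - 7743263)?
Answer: -113/874988463 ≈ -1.2914e-7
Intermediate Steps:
l(x, Y) = 6*x² (l(x, Y) = 6*(x*x) = 6*x²)
G(V, q) = 256/113 (G(V, q) = (6*32²)/2712 = (6*1024)*(1/2712) = 6144*(1/2712) = 256/113)
1/(G(-1557, -992) - 7743263) = 1/(256/113 - 7743263) = 1/(-874988463/113) = -113/874988463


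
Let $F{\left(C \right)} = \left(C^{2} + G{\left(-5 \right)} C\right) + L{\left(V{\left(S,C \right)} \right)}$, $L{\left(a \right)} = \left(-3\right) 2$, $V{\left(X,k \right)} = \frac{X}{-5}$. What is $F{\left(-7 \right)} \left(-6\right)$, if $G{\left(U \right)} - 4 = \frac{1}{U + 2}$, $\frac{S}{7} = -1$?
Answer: $-104$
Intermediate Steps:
$S = -7$ ($S = 7 \left(-1\right) = -7$)
$G{\left(U \right)} = 4 + \frac{1}{2 + U}$ ($G{\left(U \right)} = 4 + \frac{1}{U + 2} = 4 + \frac{1}{2 + U}$)
$V{\left(X,k \right)} = - \frac{X}{5}$ ($V{\left(X,k \right)} = X \left(- \frac{1}{5}\right) = - \frac{X}{5}$)
$L{\left(a \right)} = -6$
$F{\left(C \right)} = -6 + C^{2} + \frac{11 C}{3}$ ($F{\left(C \right)} = \left(C^{2} + \frac{9 + 4 \left(-5\right)}{2 - 5} C\right) - 6 = \left(C^{2} + \frac{9 - 20}{-3} C\right) - 6 = \left(C^{2} + \left(- \frac{1}{3}\right) \left(-11\right) C\right) - 6 = \left(C^{2} + \frac{11 C}{3}\right) - 6 = -6 + C^{2} + \frac{11 C}{3}$)
$F{\left(-7 \right)} \left(-6\right) = \left(-6 + \left(-7\right)^{2} + \frac{11}{3} \left(-7\right)\right) \left(-6\right) = \left(-6 + 49 - \frac{77}{3}\right) \left(-6\right) = \frac{52}{3} \left(-6\right) = -104$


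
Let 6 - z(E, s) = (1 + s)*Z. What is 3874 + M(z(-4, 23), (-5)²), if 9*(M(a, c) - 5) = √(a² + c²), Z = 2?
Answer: 3879 + √2389/9 ≈ 3884.4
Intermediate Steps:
z(E, s) = 4 - 2*s (z(E, s) = 6 - (1 + s)*2 = 6 - (2 + 2*s) = 6 + (-2 - 2*s) = 4 - 2*s)
M(a, c) = 5 + √(a² + c²)/9
3874 + M(z(-4, 23), (-5)²) = 3874 + (5 + √((4 - 2*23)² + ((-5)²)²)/9) = 3874 + (5 + √((4 - 46)² + 25²)/9) = 3874 + (5 + √((-42)² + 625)/9) = 3874 + (5 + √(1764 + 625)/9) = 3874 + (5 + √2389/9) = 3879 + √2389/9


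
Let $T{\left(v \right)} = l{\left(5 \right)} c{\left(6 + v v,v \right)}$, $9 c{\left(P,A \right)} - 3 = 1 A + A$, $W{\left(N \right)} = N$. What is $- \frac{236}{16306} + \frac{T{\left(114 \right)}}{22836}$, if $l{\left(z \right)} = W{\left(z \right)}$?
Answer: $- \frac{449549}{50776884} \approx -0.0088534$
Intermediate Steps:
$c{\left(P,A \right)} = \frac{1}{3} + \frac{2 A}{9}$ ($c{\left(P,A \right)} = \frac{1}{3} + \frac{1 A + A}{9} = \frac{1}{3} + \frac{A + A}{9} = \frac{1}{3} + \frac{2 A}{9}$)
$l{\left(z \right)} = z$
$T{\left(v \right)} = \frac{5}{3} + \frac{10 v}{9}$ ($T{\left(v \right)} = 5 \left(\frac{1}{3} + \frac{2 v}{9}\right) = \frac{5}{3} + \frac{10 v}{9}$)
$- \frac{236}{16306} + \frac{T{\left(114 \right)}}{22836} = - \frac{236}{16306} + \frac{\frac{5}{3} + \frac{10}{9} \cdot 114}{22836} = \left(-236\right) \frac{1}{16306} + \left(\frac{5}{3} + \frac{380}{3}\right) \frac{1}{22836} = - \frac{118}{8153} + \frac{385}{3} \cdot \frac{1}{22836} = - \frac{118}{8153} + \frac{35}{6228} = - \frac{449549}{50776884}$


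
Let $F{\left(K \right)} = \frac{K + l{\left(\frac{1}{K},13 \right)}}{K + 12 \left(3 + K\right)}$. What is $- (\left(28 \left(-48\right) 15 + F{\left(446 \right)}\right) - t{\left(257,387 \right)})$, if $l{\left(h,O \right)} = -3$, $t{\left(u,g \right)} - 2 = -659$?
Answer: $\frac{113780059}{5834} \approx 19503.0$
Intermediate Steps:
$t{\left(u,g \right)} = -657$ ($t{\left(u,g \right)} = 2 - 659 = -657$)
$F{\left(K \right)} = \frac{-3 + K}{36 + 13 K}$ ($F{\left(K \right)} = \frac{K - 3}{K + 12 \left(3 + K\right)} = \frac{-3 + K}{K + \left(36 + 12 K\right)} = \frac{-3 + K}{36 + 13 K}$)
$- (\left(28 \left(-48\right) 15 + F{\left(446 \right)}\right) - t{\left(257,387 \right)}) = - (\left(28 \left(-48\right) 15 + \frac{-3 + 446}{36 + 13 \cdot 446}\right) - -657) = - (\left(\left(-1344\right) 15 + \frac{1}{36 + 5798} \cdot 443\right) + 657) = - (\left(-20160 + \frac{1}{5834} \cdot 443\right) + 657) = - (\left(-20160 + \frac{443}{5834}\right) + 657) = - (- \frac{117612997}{5834} + 657) = \left(-1\right) \left(- \frac{113780059}{5834}\right) = \frac{113780059}{5834}$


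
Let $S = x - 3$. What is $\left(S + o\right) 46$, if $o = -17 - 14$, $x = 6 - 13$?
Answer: $-1886$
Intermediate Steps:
$x = -7$ ($x = 6 - 13 = -7$)
$S = -10$ ($S = -7 - 3 = -10$)
$o = -31$ ($o = -17 - 14 = -31$)
$\left(S + o\right) 46 = \left(-10 - 31\right) 46 = \left(-41\right) 46 = -1886$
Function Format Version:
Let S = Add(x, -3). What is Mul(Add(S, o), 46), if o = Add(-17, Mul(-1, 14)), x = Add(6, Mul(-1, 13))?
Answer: -1886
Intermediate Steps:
x = -7 (x = Add(6, -13) = -7)
S = -10 (S = Add(-7, -3) = -10)
o = -31 (o = Add(-17, -14) = -31)
Mul(Add(S, o), 46) = Mul(Add(-10, -31), 46) = Mul(-41, 46) = -1886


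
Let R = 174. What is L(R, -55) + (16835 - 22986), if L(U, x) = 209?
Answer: -5942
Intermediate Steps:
L(R, -55) + (16835 - 22986) = 209 + (16835 - 22986) = 209 - 6151 = -5942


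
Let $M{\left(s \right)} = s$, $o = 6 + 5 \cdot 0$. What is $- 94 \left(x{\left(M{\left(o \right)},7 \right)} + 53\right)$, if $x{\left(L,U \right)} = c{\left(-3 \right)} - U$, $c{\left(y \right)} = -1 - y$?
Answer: $-4512$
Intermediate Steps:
$o = 6$ ($o = 6 + 0 = 6$)
$x{\left(L,U \right)} = 2 - U$ ($x{\left(L,U \right)} = \left(-1 - -3\right) - U = \left(-1 + 3\right) - U = 2 - U$)
$- 94 \left(x{\left(M{\left(o \right)},7 \right)} + 53\right) = - 94 \left(\left(2 - 7\right) + 53\right) = - 94 \left(-5 + 53\right) = \left(-94\right) 48 = -4512$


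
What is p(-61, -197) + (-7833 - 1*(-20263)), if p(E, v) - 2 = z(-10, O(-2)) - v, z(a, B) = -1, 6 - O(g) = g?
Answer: 12628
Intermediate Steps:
O(g) = 6 - g
p(E, v) = 1 - v (p(E, v) = 2 + (-1 - v) = 1 - v)
p(-61, -197) + (-7833 - 1*(-20263)) = (1 - 1*(-197)) + (-7833 - 1*(-20263)) = (1 + 197) + (-7833 + 20263) = 198 + 12430 = 12628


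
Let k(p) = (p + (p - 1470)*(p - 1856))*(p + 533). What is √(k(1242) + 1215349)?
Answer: √251905699 ≈ 15872.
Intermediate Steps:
k(p) = (533 + p)*(p + (-1856 + p)*(-1470 + p)) (k(p) = (p + (-1470 + p)*(-1856 + p))*(533 + p) = (p + (-1856 + p)*(-1470 + p))*(533 + p) = (533 + p)*(p + (-1856 + p)*(-1470 + p)))
√(k(1242) + 1215349) = √((1454194560 + 1242³ - 2792*1242² + 956095*1242) + 1215349) = √((1454194560 + 1915864488 - 2792*1542564 + 1187469990) + 1215349) = √((1454194560 + 1915864488 - 4306838688 + 1187469990) + 1215349) = √(250690350 + 1215349) = √251905699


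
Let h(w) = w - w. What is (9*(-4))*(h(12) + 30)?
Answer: -1080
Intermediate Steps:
h(w) = 0
(9*(-4))*(h(12) + 30) = (9*(-4))*(0 + 30) = -36*30 = -1080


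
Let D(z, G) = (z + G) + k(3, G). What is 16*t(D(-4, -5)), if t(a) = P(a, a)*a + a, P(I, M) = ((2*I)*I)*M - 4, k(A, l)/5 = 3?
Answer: 41184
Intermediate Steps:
k(A, l) = 15 (k(A, l) = 5*3 = 15)
P(I, M) = -4 + 2*M*I² (P(I, M) = (2*I²)*M - 4 = 2*M*I² - 4 = -4 + 2*M*I²)
D(z, G) = 15 + G + z (D(z, G) = (z + G) + 15 = (G + z) + 15 = 15 + G + z)
t(a) = a + a*(-4 + 2*a³) (t(a) = (-4 + 2*a*a²)*a + a = (-4 + 2*a³)*a + a = a*(-4 + 2*a³) + a = a + a*(-4 + 2*a³))
16*t(D(-4, -5)) = 16*((15 - 5 - 4)*(-3 + 2*(15 - 5 - 4)³)) = 16*(6*(-3 + 2*6³)) = 16*(6*(-3 + 2*216)) = 16*(6*(-3 + 432)) = 16*(6*429) = 16*2574 = 41184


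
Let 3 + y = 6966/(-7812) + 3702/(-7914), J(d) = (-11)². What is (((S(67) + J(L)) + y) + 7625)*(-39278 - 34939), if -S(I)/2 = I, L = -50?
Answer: -323212317396111/572446 ≈ -5.6462e+8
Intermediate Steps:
S(I) = -2*I
J(d) = 121
y = -2495569/572446 (y = -3 + (6966/(-7812) + 3702/(-7914)) = -3 + (6966*(-1/7812) + 3702*(-1/7914)) = -3 + (-387/434 - 617/1319) = -3 - 778231/572446 = -2495569/572446 ≈ -4.3595)
(((S(67) + J(L)) + y) + 7625)*(-39278 - 34939) = (((-2*67 + 121) - 2495569/572446) + 7625)*(-39278 - 34939) = (((-134 + 121) - 2495569/572446) + 7625)*(-74217) = ((-13 - 2495569/572446) + 7625)*(-74217) = (-9937367/572446 + 7625)*(-74217) = (4354963383/572446)*(-74217) = -323212317396111/572446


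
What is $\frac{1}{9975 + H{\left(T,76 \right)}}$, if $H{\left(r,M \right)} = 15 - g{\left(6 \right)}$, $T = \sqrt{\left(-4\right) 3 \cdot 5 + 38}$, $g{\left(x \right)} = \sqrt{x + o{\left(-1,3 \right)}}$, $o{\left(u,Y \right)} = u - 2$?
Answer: $\frac{3330}{33266699} + \frac{\sqrt{3}}{99800097} \approx 0.00010012$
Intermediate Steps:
$o{\left(u,Y \right)} = -2 + u$ ($o{\left(u,Y \right)} = u - 2 = -2 + u$)
$g{\left(x \right)} = \sqrt{-3 + x}$ ($g{\left(x \right)} = \sqrt{x - 3} = \sqrt{-3 + x}$)
$T = i \sqrt{22}$ ($T = \sqrt{\left(-12\right) 5 + 38} = \sqrt{-60 + 38} = \sqrt{-22} = i \sqrt{22} \approx 4.6904 i$)
$H{\left(r,M \right)} = 15 - \sqrt{3}$ ($H{\left(r,M \right)} = 15 - \sqrt{-3 + 6} = 15 - \sqrt{3}$)
$\frac{1}{9975 + H{\left(T,76 \right)}} = \frac{1}{9975 + \left(15 - \sqrt{3}\right)} = \frac{1}{9990 - \sqrt{3}}$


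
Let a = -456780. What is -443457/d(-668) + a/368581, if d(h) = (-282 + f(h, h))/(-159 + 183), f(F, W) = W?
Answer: 103220048616/9214525 ≈ 11202.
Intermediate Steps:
d(h) = -47/4 + h/24 (d(h) = (-282 + h)/(-159 + 183) = (-282 + h)/24 = (-282 + h)*(1/24) = -47/4 + h/24)
-443457/d(-668) + a/368581 = -443457/(-47/4 + (1/24)*(-668)) - 456780/368581 = -443457/(-47/4 - 167/6) - 456780*1/368581 = -443457/(-475/12) - 456780/368581 = -443457*(-12/475) - 456780/368581 = 5321484/475 - 456780/368581 = 103220048616/9214525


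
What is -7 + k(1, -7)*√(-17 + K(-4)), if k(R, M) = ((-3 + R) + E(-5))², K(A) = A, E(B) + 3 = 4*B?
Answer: -7 + 625*I*√21 ≈ -7.0 + 2864.1*I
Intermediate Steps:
E(B) = -3 + 4*B
k(R, M) = (-26 + R)² (k(R, M) = ((-3 + R) + (-3 + 4*(-5)))² = ((-3 + R) + (-3 - 20))² = ((-3 + R) - 23)² = (-26 + R)²)
-7 + k(1, -7)*√(-17 + K(-4)) = -7 + (-26 + 1)²*√(-17 - 4) = -7 + (-25)²*√(-21) = -7 + 625*(I*√21) = -7 + 625*I*√21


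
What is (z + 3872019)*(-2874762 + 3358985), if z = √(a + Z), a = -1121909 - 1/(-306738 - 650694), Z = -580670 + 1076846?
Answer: 1874920656237 + 484223*I*√143398611293105490/478716 ≈ 1.8749e+12 + 3.8304e+8*I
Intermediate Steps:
Z = 496176
a = -1074151577687/957432 (a = -1121909 - 1/(-957432) = -1121909 - 1*(-1/957432) = -1121909 + 1/957432 = -1074151577687/957432 ≈ -1.1219e+6)
z = I*√143398611293105490/478716 (z = √(-1074151577687/957432 + 496176) = √(-599096797655/957432) = I*√143398611293105490/478716 ≈ 791.03*I)
(z + 3872019)*(-2874762 + 3358985) = (I*√143398611293105490/478716 + 3872019)*(-2874762 + 3358985) = (3872019 + I*√143398611293105490/478716)*484223 = 1874920656237 + 484223*I*√143398611293105490/478716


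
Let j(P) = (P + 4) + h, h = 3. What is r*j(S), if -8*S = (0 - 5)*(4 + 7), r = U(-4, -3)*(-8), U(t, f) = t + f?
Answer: 777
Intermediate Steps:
U(t, f) = f + t
r = 56 (r = (-3 - 4)*(-8) = -7*(-8) = 56)
S = 55/8 (S = -(0 - 5)*(4 + 7)/8 = -(-5)*11/8 = -1/8*(-55) = 55/8 ≈ 6.8750)
j(P) = 7 + P (j(P) = (P + 4) + 3 = (4 + P) + 3 = 7 + P)
r*j(S) = 56*(7 + 55/8) = 56*(111/8) = 777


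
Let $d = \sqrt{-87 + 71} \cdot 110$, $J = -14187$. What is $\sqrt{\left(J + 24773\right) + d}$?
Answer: $\sqrt{10586 + 440 i} \approx 102.91 + 2.1378 i$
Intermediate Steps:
$d = 440 i$ ($d = \sqrt{-16} \cdot 110 = 4 i 110 = 440 i \approx 440.0 i$)
$\sqrt{\left(J + 24773\right) + d} = \sqrt{\left(-14187 + 24773\right) + 440 i} = \sqrt{10586 + 440 i}$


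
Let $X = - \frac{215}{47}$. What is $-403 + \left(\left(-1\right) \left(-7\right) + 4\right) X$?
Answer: $- \frac{21306}{47} \approx -453.32$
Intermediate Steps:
$X = - \frac{215}{47}$ ($X = \left(-215\right) \frac{1}{47} = - \frac{215}{47} \approx -4.5745$)
$-403 + \left(\left(-1\right) \left(-7\right) + 4\right) X = -403 + \left(\left(-1\right) \left(-7\right) + 4\right) \left(- \frac{215}{47}\right) = -403 + \left(7 + 4\right) \left(- \frac{215}{47}\right) = -403 + 11 \left(- \frac{215}{47}\right) = -403 - \frac{2365}{47} = - \frac{21306}{47}$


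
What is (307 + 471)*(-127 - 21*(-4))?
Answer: -33454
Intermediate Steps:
(307 + 471)*(-127 - 21*(-4)) = 778*(-127 + 84) = 778*(-43) = -33454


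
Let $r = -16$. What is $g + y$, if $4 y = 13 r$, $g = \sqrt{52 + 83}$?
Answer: $-52 + 3 \sqrt{15} \approx -40.381$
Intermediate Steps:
$g = 3 \sqrt{15}$ ($g = \sqrt{135} = 3 \sqrt{15} \approx 11.619$)
$y = -52$ ($y = \frac{13 \left(-16\right)}{4} = \frac{1}{4} \left(-208\right) = -52$)
$g + y = 3 \sqrt{15} - 52 = -52 + 3 \sqrt{15}$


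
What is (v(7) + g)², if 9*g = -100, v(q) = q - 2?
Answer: 3025/81 ≈ 37.346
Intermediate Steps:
v(q) = -2 + q
g = -100/9 (g = (⅑)*(-100) = -100/9 ≈ -11.111)
(v(7) + g)² = ((-2 + 7) - 100/9)² = (5 - 100/9)² = (-55/9)² = 3025/81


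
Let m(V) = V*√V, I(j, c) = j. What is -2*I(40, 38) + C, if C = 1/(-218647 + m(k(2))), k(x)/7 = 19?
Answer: -3824332856407/47804157972 - 133*√133/47804157972 ≈ -80.000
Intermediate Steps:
k(x) = 133 (k(x) = 7*19 = 133)
m(V) = V^(3/2)
C = 1/(-218647 + 133*√133) (C = 1/(-218647 + 133^(3/2)) = 1/(-218647 + 133*√133) ≈ -4.6059e-6)
-2*I(40, 38) + C = -2*40 + (-218647/47804157972 - 133*√133/47804157972) = -80 + (-218647/47804157972 - 133*√133/47804157972) = -3824332856407/47804157972 - 133*√133/47804157972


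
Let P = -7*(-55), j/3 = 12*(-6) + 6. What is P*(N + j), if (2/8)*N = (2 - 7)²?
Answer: -37730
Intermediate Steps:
N = 100 (N = 4*(2 - 7)² = 4*(-5)² = 4*25 = 100)
j = -198 (j = 3*(12*(-6) + 6) = 3*(-72 + 6) = 3*(-66) = -198)
P = 385
P*(N + j) = 385*(100 - 198) = 385*(-98) = -37730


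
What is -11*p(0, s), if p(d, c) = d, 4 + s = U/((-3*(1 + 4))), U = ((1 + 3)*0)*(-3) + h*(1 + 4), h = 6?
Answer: 0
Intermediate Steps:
U = 30 (U = ((1 + 3)*0)*(-3) + 6*(1 + 4) = (4*0)*(-3) + 6*5 = 0*(-3) + 30 = 0 + 30 = 30)
s = -6 (s = -4 + 30/((-3*(1 + 4))) = -4 + 30/((-3*5)) = -4 + 30/(-15) = -4 + 30*(-1/15) = -4 - 2 = -6)
-11*p(0, s) = -11*0 = 0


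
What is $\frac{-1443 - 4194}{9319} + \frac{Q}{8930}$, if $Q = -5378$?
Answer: $- \frac{50227996}{41609335} \approx -1.2071$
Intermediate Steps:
$\frac{-1443 - 4194}{9319} + \frac{Q}{8930} = \frac{-1443 - 4194}{9319} - \frac{5378}{8930} = \left(-1443 - 4194\right) \frac{1}{9319} - \frac{2689}{4465} = \left(-5637\right) \frac{1}{9319} - \frac{2689}{4465} = - \frac{5637}{9319} - \frac{2689}{4465} = - \frac{50227996}{41609335}$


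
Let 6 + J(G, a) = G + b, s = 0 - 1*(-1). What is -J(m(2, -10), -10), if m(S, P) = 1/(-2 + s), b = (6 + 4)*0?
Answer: 7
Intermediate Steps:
s = 1 (s = 0 + 1 = 1)
b = 0 (b = 10*0 = 0)
m(S, P) = -1 (m(S, P) = 1/(-2 + 1) = 1/(-1) = -1)
J(G, a) = -6 + G (J(G, a) = -6 + (G + 0) = -6 + G)
-J(m(2, -10), -10) = -(-6 - 1) = -1*(-7) = 7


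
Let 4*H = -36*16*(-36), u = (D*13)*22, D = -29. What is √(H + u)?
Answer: I*√3110 ≈ 55.767*I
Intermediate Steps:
u = -8294 (u = -29*13*22 = -377*22 = -8294)
H = 5184 (H = (-36*16*(-36))/4 = (-576*(-36))/4 = (¼)*20736 = 5184)
√(H + u) = √(5184 - 8294) = √(-3110) = I*√3110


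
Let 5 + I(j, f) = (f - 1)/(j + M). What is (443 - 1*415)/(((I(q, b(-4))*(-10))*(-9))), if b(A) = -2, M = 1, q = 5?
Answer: -28/495 ≈ -0.056566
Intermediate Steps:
I(j, f) = -5 + (-1 + f)/(1 + j) (I(j, f) = -5 + (f - 1)/(j + 1) = -5 + (-1 + f)/(1 + j))
(443 - 1*415)/(((I(q, b(-4))*(-10))*(-9))) = (443 - 1*415)/(((((-6 - 2 - 5*5)/(1 + 5))*(-10))*(-9))) = (443 - 415)/(((((-6 - 2 - 25)/6)*(-10))*(-9))) = 28/(((((⅙)*(-33))*(-10))*(-9))) = 28/((-11/2*(-10)*(-9))) = 28/((55*(-9))) = 28/(-495) = 28*(-1/495) = -28/495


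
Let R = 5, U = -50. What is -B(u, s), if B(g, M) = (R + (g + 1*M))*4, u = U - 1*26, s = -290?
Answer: 1444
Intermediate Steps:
u = -76 (u = -50 - 1*26 = -50 - 26 = -76)
B(g, M) = 20 + 4*M + 4*g (B(g, M) = (5 + (g + 1*M))*4 = (5 + (g + M))*4 = (5 + (M + g))*4 = (5 + M + g)*4 = 20 + 4*M + 4*g)
-B(u, s) = -(20 + 4*(-290) + 4*(-76)) = -(20 - 1160 - 304) = -1*(-1444) = 1444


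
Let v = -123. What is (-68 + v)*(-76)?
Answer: 14516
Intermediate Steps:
(-68 + v)*(-76) = (-68 - 123)*(-76) = -191*(-76) = 14516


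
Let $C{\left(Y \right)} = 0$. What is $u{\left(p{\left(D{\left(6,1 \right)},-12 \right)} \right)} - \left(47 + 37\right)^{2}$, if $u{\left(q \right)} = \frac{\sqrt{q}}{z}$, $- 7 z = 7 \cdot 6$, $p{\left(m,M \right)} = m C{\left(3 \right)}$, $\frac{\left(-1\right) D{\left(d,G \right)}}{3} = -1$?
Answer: $-7056$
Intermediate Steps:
$D{\left(d,G \right)} = 3$ ($D{\left(d,G \right)} = \left(-3\right) \left(-1\right) = 3$)
$p{\left(m,M \right)} = 0$ ($p{\left(m,M \right)} = m 0 = 0$)
$z = -6$ ($z = - \frac{7 \cdot 6}{7} = \left(- \frac{1}{7}\right) 42 = -6$)
$u{\left(q \right)} = - \frac{\sqrt{q}}{6}$ ($u{\left(q \right)} = \frac{\sqrt{q}}{-6} = - \frac{\sqrt{q}}{6}$)
$u{\left(p{\left(D{\left(6,1 \right)},-12 \right)} \right)} - \left(47 + 37\right)^{2} = - \frac{\sqrt{0}}{6} - \left(47 + 37\right)^{2} = \left(- \frac{1}{6}\right) 0 - 84^{2} = 0 - 7056 = -7056$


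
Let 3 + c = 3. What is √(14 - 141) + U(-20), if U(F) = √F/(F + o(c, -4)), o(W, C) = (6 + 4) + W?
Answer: I*(√127 - √5/5) ≈ 10.822*I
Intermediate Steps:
c = 0 (c = -3 + 3 = 0)
o(W, C) = 10 + W
U(F) = √F/(10 + F) (U(F) = √F/(F + (10 + 0)) = √F/(F + 10) = √F/(10 + F))
√(14 - 141) + U(-20) = √(14 - 141) + √(-20)/(10 - 20) = √(-127) + (2*I*√5)/(-10) = I*√127 + (2*I*√5)*(-⅒) = I*√127 - I*√5/5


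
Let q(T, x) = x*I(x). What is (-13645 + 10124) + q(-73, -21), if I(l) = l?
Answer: -3080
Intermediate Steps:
q(T, x) = x² (q(T, x) = x*x = x²)
(-13645 + 10124) + q(-73, -21) = (-13645 + 10124) + (-21)² = -3521 + 441 = -3080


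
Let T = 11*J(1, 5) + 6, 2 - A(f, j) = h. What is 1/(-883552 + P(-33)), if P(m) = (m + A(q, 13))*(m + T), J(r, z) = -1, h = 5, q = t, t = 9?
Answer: -1/882184 ≈ -1.1336e-6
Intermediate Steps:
q = 9
A(f, j) = -3 (A(f, j) = 2 - 1*5 = 2 - 5 = -3)
T = -5 (T = 11*(-1) + 6 = -11 + 6 = -5)
P(m) = (-5 + m)*(-3 + m) (P(m) = (m - 3)*(m - 5) = (-3 + m)*(-5 + m) = (-5 + m)*(-3 + m))
1/(-883552 + P(-33)) = 1/(-883552 + (15 + (-33)² - 8*(-33))) = 1/(-883552 + (15 + 1089 + 264)) = 1/(-883552 + 1368) = 1/(-882184) = -1/882184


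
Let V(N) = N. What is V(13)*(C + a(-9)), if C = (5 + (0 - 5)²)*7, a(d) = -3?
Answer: 2691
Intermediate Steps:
C = 210 (C = (5 + (-5)²)*7 = (5 + 25)*7 = 30*7 = 210)
V(13)*(C + a(-9)) = 13*(210 - 3) = 13*207 = 2691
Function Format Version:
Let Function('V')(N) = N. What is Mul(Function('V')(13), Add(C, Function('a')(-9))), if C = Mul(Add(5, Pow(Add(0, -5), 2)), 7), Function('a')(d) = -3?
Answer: 2691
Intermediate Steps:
C = 210 (C = Mul(Add(5, Pow(-5, 2)), 7) = Mul(Add(5, 25), 7) = Mul(30, 7) = 210)
Mul(Function('V')(13), Add(C, Function('a')(-9))) = Mul(13, Add(210, -3)) = Mul(13, 207) = 2691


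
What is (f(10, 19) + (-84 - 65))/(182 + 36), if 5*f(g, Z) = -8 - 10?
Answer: -7/10 ≈ -0.70000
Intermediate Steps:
f(g, Z) = -18/5 (f(g, Z) = (-8 - 10)/5 = (1/5)*(-18) = -18/5)
(f(10, 19) + (-84 - 65))/(182 + 36) = (-18/5 + (-84 - 65))/(182 + 36) = (-18/5 - 149)/218 = -763/5*1/218 = -7/10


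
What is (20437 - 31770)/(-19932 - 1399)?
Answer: 11333/21331 ≈ 0.53129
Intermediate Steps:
(20437 - 31770)/(-19932 - 1399) = -11333/(-21331) = -11333*(-1/21331) = 11333/21331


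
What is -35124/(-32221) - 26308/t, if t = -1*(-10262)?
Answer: -4971710/3373999 ≈ -1.4735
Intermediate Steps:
t = 10262
-35124/(-32221) - 26308/t = -35124/(-32221) - 26308/10262 = -35124*(-1/32221) - 26308*1/10262 = 35124/32221 - 13154/5131 = -4971710/3373999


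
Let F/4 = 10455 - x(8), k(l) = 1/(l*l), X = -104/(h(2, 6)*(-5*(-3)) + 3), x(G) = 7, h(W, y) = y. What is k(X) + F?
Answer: 452030921/10816 ≈ 41793.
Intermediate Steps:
X = -104/93 (X = -104/(6*(-5*(-3)) + 3) = -104/(6*15 + 3) = -104/(90 + 3) = -104/93 ≈ -1.1183)
k(l) = l⁻²
F = 41792 (F = 4*(10455 - 1*7) = 4*(10455 - 7) = 4*10448 = 41792)
k(X) + F = (-104/93)⁻² + 41792 = 8649/10816 + 41792 = 452030921/10816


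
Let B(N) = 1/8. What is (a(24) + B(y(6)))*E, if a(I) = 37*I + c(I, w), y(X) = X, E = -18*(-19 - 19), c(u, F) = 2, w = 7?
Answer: 1217691/2 ≈ 6.0885e+5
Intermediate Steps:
E = 684 (E = -18*(-38) = 684)
a(I) = 2 + 37*I (a(I) = 37*I + 2 = 2 + 37*I)
B(N) = 1/8
(a(24) + B(y(6)))*E = ((2 + 37*24) + 1/8)*684 = ((2 + 888) + 1/8)*684 = (890 + 1/8)*684 = (7121/8)*684 = 1217691/2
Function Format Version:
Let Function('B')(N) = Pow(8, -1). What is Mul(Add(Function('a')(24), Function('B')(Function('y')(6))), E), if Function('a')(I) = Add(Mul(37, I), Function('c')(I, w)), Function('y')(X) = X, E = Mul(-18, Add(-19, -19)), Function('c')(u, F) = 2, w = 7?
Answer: Rational(1217691, 2) ≈ 6.0885e+5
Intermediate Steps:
E = 684 (E = Mul(-18, -38) = 684)
Function('a')(I) = Add(2, Mul(37, I)) (Function('a')(I) = Add(Mul(37, I), 2) = Add(2, Mul(37, I)))
Function('B')(N) = Rational(1, 8)
Mul(Add(Function('a')(24), Function('B')(Function('y')(6))), E) = Mul(Add(Add(2, Mul(37, 24)), Rational(1, 8)), 684) = Mul(Add(Add(2, 888), Rational(1, 8)), 684) = Mul(Add(890, Rational(1, 8)), 684) = Mul(Rational(7121, 8), 684) = Rational(1217691, 2)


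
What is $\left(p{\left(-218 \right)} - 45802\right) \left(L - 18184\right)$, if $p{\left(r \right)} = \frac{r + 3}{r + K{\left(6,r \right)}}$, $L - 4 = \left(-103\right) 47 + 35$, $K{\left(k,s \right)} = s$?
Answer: $\frac{229508969301}{218} \approx 1.0528 \cdot 10^{9}$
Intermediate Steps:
$L = -4802$ ($L = 4 + \left(\left(-103\right) 47 + 35\right) = 4 + \left(-4841 + 35\right) = 4 - 4806 = -4802$)
$p{\left(r \right)} = \frac{3 + r}{2 r}$ ($p{\left(r \right)} = \frac{r + 3}{r + r} = \frac{3 + r}{2 r}$)
$\left(p{\left(-218 \right)} - 45802\right) \left(L - 18184\right) = \left(\frac{3 - 218}{2 \left(-218\right)} - 45802\right) \left(-4802 - 18184\right) = \left(\frac{1}{2} \left(- \frac{1}{218}\right) \left(-215\right) - 45802\right) \left(-22986\right) = \left(\frac{215}{436} - 45802\right) \left(-22986\right) = \left(- \frac{19969457}{436}\right) \left(-22986\right) = \frac{229508969301}{218}$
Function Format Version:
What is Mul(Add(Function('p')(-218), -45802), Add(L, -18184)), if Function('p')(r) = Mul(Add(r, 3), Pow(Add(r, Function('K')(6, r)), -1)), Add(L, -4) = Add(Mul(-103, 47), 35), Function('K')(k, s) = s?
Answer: Rational(229508969301, 218) ≈ 1.0528e+9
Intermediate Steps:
L = -4802 (L = Add(4, Add(Mul(-103, 47), 35)) = Add(4, Add(-4841, 35)) = Add(4, -4806) = -4802)
Function('p')(r) = Mul(Rational(1, 2), Pow(r, -1), Add(3, r)) (Function('p')(r) = Mul(Add(r, 3), Pow(Add(r, r), -1)) = Mul(Add(3, r), Pow(Mul(2, r), -1)) = Mul(Add(3, r), Mul(Rational(1, 2), Pow(r, -1))) = Mul(Rational(1, 2), Pow(r, -1), Add(3, r)))
Mul(Add(Function('p')(-218), -45802), Add(L, -18184)) = Mul(Add(Mul(Rational(1, 2), Pow(-218, -1), Add(3, -218)), -45802), Add(-4802, -18184)) = Mul(Add(Mul(Rational(1, 2), Rational(-1, 218), -215), -45802), -22986) = Mul(Add(Rational(215, 436), -45802), -22986) = Mul(Rational(-19969457, 436), -22986) = Rational(229508969301, 218)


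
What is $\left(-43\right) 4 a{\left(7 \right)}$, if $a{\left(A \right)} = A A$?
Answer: $-8428$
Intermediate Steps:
$a{\left(A \right)} = A^{2}$
$\left(-43\right) 4 a{\left(7 \right)} = \left(-43\right) 4 \cdot 7^{2} = \left(-172\right) 49 = -8428$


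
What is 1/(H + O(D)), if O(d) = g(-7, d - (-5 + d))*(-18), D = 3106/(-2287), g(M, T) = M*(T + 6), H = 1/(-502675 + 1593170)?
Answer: 1090495/1511426071 ≈ 0.00072150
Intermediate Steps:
H = 1/1090495 ≈ 9.1701e-7
g(M, T) = M*(6 + T)
D = -3106/2287 (D = 3106*(-1/2287) = -3106/2287 ≈ -1.3581)
O(d) = 1386 (O(d) = -7*(6 + (d - (-5 + d)))*(-18) = -7*(6 + (d + (5 - d)))*(-18) = -7*(6 + 5)*(-18) = -7*11*(-18) = -77*(-18) = 1386)
1/(H + O(D)) = 1/(1/1090495 + 1386) = 1/(1511426071/1090495) = 1090495/1511426071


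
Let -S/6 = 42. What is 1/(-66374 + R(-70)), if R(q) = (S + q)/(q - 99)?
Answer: -169/11216884 ≈ -1.5067e-5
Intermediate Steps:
S = -252 (S = -6*42 = -252)
R(q) = (-252 + q)/(-99 + q) (R(q) = (-252 + q)/(q - 99) = (-252 + q)/(-99 + q))
1/(-66374 + R(-70)) = 1/(-66374 + (-252 - 70)/(-99 - 70)) = 1/(-66374 - 322/(-169)) = 1/(-66374 - 1/169*(-322)) = 1/(-66374 + 322/169) = 1/(-11216884/169) = -169/11216884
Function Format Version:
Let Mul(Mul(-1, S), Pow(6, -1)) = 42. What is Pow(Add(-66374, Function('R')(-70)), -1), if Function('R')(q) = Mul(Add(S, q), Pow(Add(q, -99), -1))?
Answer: Rational(-169, 11216884) ≈ -1.5067e-5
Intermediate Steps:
S = -252 (S = Mul(-6, 42) = -252)
Function('R')(q) = Mul(Pow(Add(-99, q), -1), Add(-252, q)) (Function('R')(q) = Mul(Add(-252, q), Pow(Add(q, -99), -1)) = Mul(Add(-252, q), Pow(Add(-99, q), -1)) = Mul(Pow(Add(-99, q), -1), Add(-252, q)))
Pow(Add(-66374, Function('R')(-70)), -1) = Pow(Add(-66374, Mul(Pow(Add(-99, -70), -1), Add(-252, -70))), -1) = Pow(Add(-66374, Mul(Pow(-169, -1), -322)), -1) = Pow(Add(-66374, Mul(Rational(-1, 169), -322)), -1) = Pow(Add(-66374, Rational(322, 169)), -1) = Pow(Rational(-11216884, 169), -1) = Rational(-169, 11216884)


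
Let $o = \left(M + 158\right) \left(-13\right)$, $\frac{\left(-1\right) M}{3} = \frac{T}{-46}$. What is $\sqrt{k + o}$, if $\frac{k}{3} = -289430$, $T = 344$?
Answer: $\frac{2 i \sqrt{115141565}}{23} \approx 933.08 i$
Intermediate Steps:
$k = -868290$ ($k = 3 \left(-289430\right) = -868290$)
$M = \frac{516}{23}$ ($M = - 3 \frac{344}{-46} = - 3 \cdot 344 \left(- \frac{1}{46}\right) = \left(-3\right) \left(- \frac{172}{23}\right) = \frac{516}{23} \approx 22.435$)
$o = - \frac{53950}{23}$ ($o = \left(\frac{516}{23} + 158\right) \left(-13\right) = \frac{4150}{23} \left(-13\right) = - \frac{53950}{23} \approx -2345.7$)
$\sqrt{k + o} = \sqrt{-868290 - \frac{53950}{23}} = \sqrt{- \frac{20024620}{23}} = \frac{2 i \sqrt{115141565}}{23}$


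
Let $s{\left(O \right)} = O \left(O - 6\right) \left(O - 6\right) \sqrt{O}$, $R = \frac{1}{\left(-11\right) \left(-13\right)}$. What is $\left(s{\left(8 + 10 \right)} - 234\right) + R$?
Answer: $- \frac{33461}{143} + 7776 \sqrt{2} \approx 10763.0$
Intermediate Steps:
$R = \frac{1}{143} \approx 0.006993$
$s{\left(O \right)} = O^{\frac{3}{2}} \left(-6 + O\right)^{2}$ ($s{\left(O \right)} = O \left(-6 + O\right) \left(-6 + O\right) \sqrt{O} = O \left(-6 + O\right)^{2} \sqrt{O} = O^{\frac{3}{2}} \left(-6 + O\right)^{2}$)
$\left(s{\left(8 + 10 \right)} - 234\right) + R = \left(\left(8 + 10\right)^{\frac{3}{2}} \left(-6 + \left(8 + 10\right)\right)^{2} - 234\right) + \frac{1}{143} = \left(18^{\frac{3}{2}} \left(-6 + 18\right)^{2} - 234\right) + \frac{1}{143} = \left(54 \sqrt{2} \cdot 12^{2} - 234\right) + \frac{1}{143} = \left(54 \sqrt{2} \cdot 144 - 234\right) + \frac{1}{143} = \left(7776 \sqrt{2} - 234\right) + \frac{1}{143} = \left(-234 + 7776 \sqrt{2}\right) + \frac{1}{143} = - \frac{33461}{143} + 7776 \sqrt{2}$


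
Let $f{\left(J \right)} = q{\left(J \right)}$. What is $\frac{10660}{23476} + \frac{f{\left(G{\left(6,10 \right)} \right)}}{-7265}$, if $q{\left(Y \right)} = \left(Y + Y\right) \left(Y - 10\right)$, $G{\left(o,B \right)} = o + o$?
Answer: $\frac{19079513}{42638285} \approx 0.44747$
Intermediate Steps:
$G{\left(o,B \right)} = 2 o$
$q{\left(Y \right)} = 2 Y \left(-10 + Y\right)$
$f{\left(J \right)} = 2 J \left(-10 + J\right)$
$\frac{10660}{23476} + \frac{f{\left(G{\left(6,10 \right)} \right)}}{-7265} = \frac{10660}{23476} + \frac{2 \cdot 2 \cdot 6 \left(-10 + 2 \cdot 6\right)}{-7265} = 10660 \cdot \frac{1}{23476} + 2 \cdot 12 \left(-10 + 12\right) \left(- \frac{1}{7265}\right) = \frac{2665}{5869} + 2 \cdot 12 \cdot 2 \left(- \frac{1}{7265}\right) = \frac{2665}{5869} + 48 \left(- \frac{1}{7265}\right) = \frac{2665}{5869} - \frac{48}{7265} = \frac{19079513}{42638285}$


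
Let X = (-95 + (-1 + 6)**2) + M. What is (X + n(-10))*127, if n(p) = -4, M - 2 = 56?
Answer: -2032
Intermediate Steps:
M = 58 (M = 2 + 56 = 58)
X = -12 (X = (-95 + (-1 + 6)**2) + 58 = (-95 + 5**2) + 58 = (-95 + 25) + 58 = -70 + 58 = -12)
(X + n(-10))*127 = (-12 - 4)*127 = -16*127 = -2032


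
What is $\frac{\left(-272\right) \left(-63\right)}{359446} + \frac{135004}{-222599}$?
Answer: $- \frac{22356095660}{40006160077} \approx -0.55882$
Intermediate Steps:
$\frac{\left(-272\right) \left(-63\right)}{359446} + \frac{135004}{-222599} = 17136 \cdot \frac{1}{359446} + 135004 \left(- \frac{1}{222599}\right) = \frac{8568}{179723} - \frac{135004}{222599} = - \frac{22356095660}{40006160077}$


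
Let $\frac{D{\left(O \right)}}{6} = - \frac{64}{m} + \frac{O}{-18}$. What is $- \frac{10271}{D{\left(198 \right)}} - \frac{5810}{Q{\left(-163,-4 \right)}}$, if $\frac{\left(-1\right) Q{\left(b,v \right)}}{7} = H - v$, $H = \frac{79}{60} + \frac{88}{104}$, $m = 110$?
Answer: $\frac{5189861135}{18372354} \approx 282.48$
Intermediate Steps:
$H = \frac{1687}{780}$ ($H = 79 \cdot \frac{1}{60} + 88 \cdot \frac{1}{104} = \frac{79}{60} + \frac{11}{13} = \frac{1687}{780} \approx 2.1628$)
$D{\left(O \right)} = - \frac{192}{55} - \frac{O}{3}$ ($D{\left(O \right)} = 6 \left(- \frac{64}{110} + \frac{O}{-18}\right) = 6 \left(\left(-64\right) \frac{1}{110} + O \left(- \frac{1}{18}\right)\right) = 6 \left(- \frac{32}{55} - \frac{O}{18}\right) = - \frac{192}{55} - \frac{O}{3}$)
$Q{\left(b,v \right)} = - \frac{11809}{780} + 7 v$ ($Q{\left(b,v \right)} = - 7 \left(\frac{1687}{780} - v\right) = - \frac{11809}{780} + 7 v$)
$- \frac{10271}{D{\left(198 \right)}} - \frac{5810}{Q{\left(-163,-4 \right)}} = - \frac{10271}{- \frac{192}{55} - 66} - \frac{5810}{- \frac{11809}{780} + 7 \left(-4\right)} = - \frac{10271}{- \frac{192}{55} - 66} - \frac{5810}{- \frac{11809}{780} - 28} = - \frac{10271}{- \frac{3822}{55}} - \frac{5810}{- \frac{33649}{780}} = \left(-10271\right) \left(- \frac{55}{3822}\right) - - \frac{647400}{4807} = \frac{564905}{3822} + \frac{647400}{4807} = \frac{5189861135}{18372354}$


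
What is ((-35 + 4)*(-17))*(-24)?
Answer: -12648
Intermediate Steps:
((-35 + 4)*(-17))*(-24) = -31*(-17)*(-24) = 527*(-24) = -12648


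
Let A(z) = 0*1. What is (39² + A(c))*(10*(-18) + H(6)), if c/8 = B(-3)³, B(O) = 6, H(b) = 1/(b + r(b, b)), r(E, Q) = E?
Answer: -1094613/4 ≈ -2.7365e+5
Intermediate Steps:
H(b) = 1/(2*b) (H(b) = 1/(b + b) = 1/(2*b))
c = 1728 (c = 8*6³ = 8*216 = 1728)
A(z) = 0
(39² + A(c))*(10*(-18) + H(6)) = (39² + 0)*(10*(-18) + (½)/6) = (1521 + 0)*(-180 + (½)*(⅙)) = 1521*(-180 + 1/12) = 1521*(-2159/12) = -1094613/4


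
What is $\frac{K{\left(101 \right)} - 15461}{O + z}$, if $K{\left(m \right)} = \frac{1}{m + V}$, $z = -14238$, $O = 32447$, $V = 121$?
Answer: $- \frac{3432341}{4042398} \approx -0.84908$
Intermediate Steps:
$K{\left(m \right)} = \frac{1}{121 + m}$ ($K{\left(m \right)} = \frac{1}{m + 121} = \frac{1}{121 + m}$)
$\frac{K{\left(101 \right)} - 15461}{O + z} = \frac{\frac{1}{121 + 101} - 15461}{32447 - 14238} = \frac{\frac{1}{222} - 15461}{18209} = \left(\frac{1}{222} - 15461\right) \frac{1}{18209} = \left(- \frac{3432341}{222}\right) \frac{1}{18209} = - \frac{3432341}{4042398}$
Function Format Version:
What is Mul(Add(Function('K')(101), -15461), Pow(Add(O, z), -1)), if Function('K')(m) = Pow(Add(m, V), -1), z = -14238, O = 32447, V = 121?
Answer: Rational(-3432341, 4042398) ≈ -0.84908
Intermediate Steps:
Function('K')(m) = Pow(Add(121, m), -1) (Function('K')(m) = Pow(Add(m, 121), -1) = Pow(Add(121, m), -1))
Mul(Add(Function('K')(101), -15461), Pow(Add(O, z), -1)) = Mul(Add(Pow(Add(121, 101), -1), -15461), Pow(Add(32447, -14238), -1)) = Mul(Add(Pow(222, -1), -15461), Pow(18209, -1)) = Mul(Add(Rational(1, 222), -15461), Rational(1, 18209)) = Mul(Rational(-3432341, 222), Rational(1, 18209)) = Rational(-3432341, 4042398)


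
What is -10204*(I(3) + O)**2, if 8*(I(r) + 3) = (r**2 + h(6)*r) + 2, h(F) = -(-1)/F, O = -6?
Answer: -37349191/64 ≈ -5.8358e+5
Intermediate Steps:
h(F) = 1/F
I(r) = -11/4 + r**2/8 + r/48 (I(r) = -3 + ((r**2 + r/6) + 2)/8 = -3 + (2 + r**2 + r/6)/8 = -3 + (1/4 + r**2/8 + r/48) = -11/4 + r**2/8 + r/48)
-10204*(I(3) + O)**2 = -10204*((-11/4 + (1/8)*3**2 + (1/48)*3) - 6)**2 = -10204*((-11/4 + (1/8)*9 + 1/16) - 6)**2 = -10204*((-11/4 + 9/8 + 1/16) - 6)**2 = -10204*(-25/16 - 6)**2 = -10204*(-121/16)**2 = -10204*14641/256 = -37349191/64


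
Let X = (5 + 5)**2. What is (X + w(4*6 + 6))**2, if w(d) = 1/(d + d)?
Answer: 36012001/3600 ≈ 10003.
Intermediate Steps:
w(d) = 1/(2*d)
X = 100 (X = 10**2 = 100)
(X + w(4*6 + 6))**2 = (100 + 1/(2*(4*6 + 6)))**2 = (100 + 1/(2*(24 + 6)))**2 = (100 + (1/2)/30)**2 = (100 + (1/2)*(1/30))**2 = (100 + 1/60)**2 = (6001/60)**2 = 36012001/3600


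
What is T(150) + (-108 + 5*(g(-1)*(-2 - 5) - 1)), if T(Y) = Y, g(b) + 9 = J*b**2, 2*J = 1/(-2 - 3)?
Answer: 711/2 ≈ 355.50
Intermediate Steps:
J = -1/10 (J = 1/(2*(-2 - 3)) = (1/2)/(-5) = (1/2)*(-1/5) = -1/10 ≈ -0.10000)
g(b) = -9 - b**2/10
T(150) + (-108 + 5*(g(-1)*(-2 - 5) - 1)) = 150 + (-108 + 5*((-9 - 1/10*(-1)**2)*(-2 - 5) - 1)) = 150 + (-108 + 5*((-9 - 1/10*1)*(-7) - 1)) = 150 + (-108 + 5*((-9 - 1/10)*(-7) - 1)) = 150 + (-108 + 5*(-91/10*(-7) - 1)) = 150 + (-108 + 5*(637/10 - 1)) = 150 + (-108 + 5*(627/10)) = 150 + (-108 + 627/2) = 150 + 411/2 = 711/2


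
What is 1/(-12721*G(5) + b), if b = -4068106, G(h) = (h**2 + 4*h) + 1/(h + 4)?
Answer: -9/41777680 ≈ -2.1543e-7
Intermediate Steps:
G(h) = h**2 + 1/(4 + h) + 4*h (G(h) = (h**2 + 4*h) + 1/(4 + h) = h**2 + 1/(4 + h) + 4*h)
1/(-12721*G(5) + b) = 1/(-12721*(1 + 5**3 + 8*5**2 + 16*5)/(4 + 5) - 4068106) = 1/(-12721*(1 + 125 + 8*25 + 80)/9 - 4068106) = 1/(-12721*(1 + 125 + 200 + 80)/9 - 4068106) = 1/(-12721*406/9 - 4068106) = 1/(-5164726/9 - 4068106) = 1/(-41777680/9) = -9/41777680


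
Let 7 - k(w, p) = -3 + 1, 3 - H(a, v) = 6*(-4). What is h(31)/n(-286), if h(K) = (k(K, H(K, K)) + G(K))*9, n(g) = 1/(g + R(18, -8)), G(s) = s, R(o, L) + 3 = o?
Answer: -97560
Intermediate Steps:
R(o, L) = -3 + o
H(a, v) = 27 (H(a, v) = 3 - 6*(-4) = 3 - 1*(-24) = 3 + 24 = 27)
n(g) = 1/(15 + g) (n(g) = 1/(g + (-3 + 18)) = 1/(g + 15) = 1/(15 + g))
k(w, p) = 9 (k(w, p) = 7 - (-3 + 1) = 7 - 1*(-2) = 7 + 2 = 9)
h(K) = 81 + 9*K (h(K) = (9 + K)*9 = 81 + 9*K)
h(31)/n(-286) = (81 + 9*31)/(1/(15 - 286)) = (81 + 279)/(1/(-271)) = 360/(-1/271) = 360*(-271) = -97560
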